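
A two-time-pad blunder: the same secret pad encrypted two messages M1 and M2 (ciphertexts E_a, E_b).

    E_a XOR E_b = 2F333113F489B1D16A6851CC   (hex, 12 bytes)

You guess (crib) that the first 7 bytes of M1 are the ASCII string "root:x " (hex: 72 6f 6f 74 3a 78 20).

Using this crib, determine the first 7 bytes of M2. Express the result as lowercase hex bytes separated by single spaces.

5d 5c 5e 67 ce f1 91

Since E_a ⊕ E_b = M1 ⊕ M2, XORing with the guessed M1 bytes yields the corresponding M2 bytes: M2 = (E_a ⊕ E_b) ⊕ M1.
2f XOR 72 = 5d
33 XOR 6f = 5c
31 XOR 6f = 5e
13 XOR 74 = 67
f4 XOR 3a = ce
89 XOR 78 = f1
b1 XOR 20 = 91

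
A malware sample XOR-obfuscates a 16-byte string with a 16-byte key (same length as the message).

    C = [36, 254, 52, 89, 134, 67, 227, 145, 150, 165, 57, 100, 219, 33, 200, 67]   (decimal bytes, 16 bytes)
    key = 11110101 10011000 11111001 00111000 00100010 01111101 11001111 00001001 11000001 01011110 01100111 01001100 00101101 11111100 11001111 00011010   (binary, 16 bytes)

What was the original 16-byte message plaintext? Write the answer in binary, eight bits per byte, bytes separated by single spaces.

11010001 01100110 11001101 01100001 10100100 00111110 00101100 10011000 01010111 11111011 01011110 00101000 11110110 11011101 00000111 01011001

00100100 xor 11110101 = 11010001
11111110 xor 10011000 = 01100110
00110100 xor 11111001 = 11001101
01011001 xor 00111000 = 01100001
10000110 xor 00100010 = 10100100
01000011 xor 01111101 = 00111110
11100011 xor 11001111 = 00101100
10010001 xor 00001001 = 10011000
10010110 xor 11000001 = 01010111
10100101 xor 01011110 = 11111011
00111001 xor 01100111 = 01011110
01100100 xor 01001100 = 00101000
11011011 xor 00101101 = 11110110
00100001 xor 11111100 = 11011101
11001000 xor 11001111 = 00000111
01000011 xor 00011010 = 01011001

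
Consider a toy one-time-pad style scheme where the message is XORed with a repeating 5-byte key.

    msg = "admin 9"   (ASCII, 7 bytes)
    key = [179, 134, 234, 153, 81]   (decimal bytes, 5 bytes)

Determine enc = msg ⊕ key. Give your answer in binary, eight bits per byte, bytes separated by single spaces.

The 5-byte key repeats, so the effective keystream is b3 86 ea 99 51 b3 86.
byte 0:  97 ^ 179 = 210
byte 1: 100 ^ 134 = 226
byte 2: 109 ^ 234 = 135
byte 3: 105 ^ 153 = 240
byte 4: 110 ^  81 =  63
byte 5:  32 ^ 179 = 147
byte 6:  57 ^ 134 = 191

11010010 11100010 10000111 11110000 00111111 10010011 10111111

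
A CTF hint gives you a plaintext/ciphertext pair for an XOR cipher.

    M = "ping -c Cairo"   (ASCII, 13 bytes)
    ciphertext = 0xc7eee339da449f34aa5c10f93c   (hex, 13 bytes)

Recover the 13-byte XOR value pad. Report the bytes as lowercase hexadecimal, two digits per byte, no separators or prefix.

b7878d5efa69fc14e93d798b53

Since ciphertext = M ⊕ pad, XORing both sides with M gives pad = M ⊕ ciphertext.
112 ^ 199 = 183
105 ^ 238 = 135
110 ^ 227 = 141
103 ^  57 =  94
 32 ^ 218 = 250
 45 ^  68 = 105
 99 ^ 159 = 252
 32 ^  52 =  20
 67 ^ 170 = 233
 97 ^  92 =  61
105 ^  16 = 121
114 ^ 249 = 139
111 ^  60 =  83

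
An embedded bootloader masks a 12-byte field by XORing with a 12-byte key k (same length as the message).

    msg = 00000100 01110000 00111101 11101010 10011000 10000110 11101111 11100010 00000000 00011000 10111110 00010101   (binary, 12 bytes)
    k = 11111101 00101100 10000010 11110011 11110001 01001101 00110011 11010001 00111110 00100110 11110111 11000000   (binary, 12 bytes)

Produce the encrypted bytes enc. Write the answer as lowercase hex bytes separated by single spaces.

XOR is its own inverse, so applying the key byte-wise gives the result directly.
byte 0:   4 ⊕ 253 = 249
byte 1: 112 ⊕  44 =  92
byte 2:  61 ⊕ 130 = 191
byte 3: 234 ⊕ 243 =  25
byte 4: 152 ⊕ 241 = 105
byte 5: 134 ⊕  77 = 203
byte 6: 239 ⊕  51 = 220
byte 7: 226 ⊕ 209 =  51
byte 8:   0 ⊕  62 =  62
byte 9:  24 ⊕  38 =  62
byte 10: 190 ⊕ 247 =  73
byte 11:  21 ⊕ 192 = 213

f9 5c bf 19 69 cb dc 33 3e 3e 49 d5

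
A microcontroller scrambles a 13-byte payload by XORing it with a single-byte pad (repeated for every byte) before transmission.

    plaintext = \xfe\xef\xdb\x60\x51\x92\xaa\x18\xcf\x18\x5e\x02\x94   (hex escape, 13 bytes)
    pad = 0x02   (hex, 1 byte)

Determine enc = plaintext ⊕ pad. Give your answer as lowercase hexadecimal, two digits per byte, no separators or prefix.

fcedd9625390a81acd1a5c0096

The 1-byte key repeats, so the effective keystream is 02 02 02 02 02 02 02 02 02 02 02 02 02.
byte 0: fe xor 02 = fc
byte 1: ef xor 02 = ed
byte 2: db xor 02 = d9
byte 3: 60 xor 02 = 62
byte 4: 51 xor 02 = 53
byte 5: 92 xor 02 = 90
byte 6: aa xor 02 = a8
byte 7: 18 xor 02 = 1a
byte 8: cf xor 02 = cd
byte 9: 18 xor 02 = 1a
byte 10: 5e xor 02 = 5c
byte 11: 02 xor 02 = 00
byte 12: 94 xor 02 = 96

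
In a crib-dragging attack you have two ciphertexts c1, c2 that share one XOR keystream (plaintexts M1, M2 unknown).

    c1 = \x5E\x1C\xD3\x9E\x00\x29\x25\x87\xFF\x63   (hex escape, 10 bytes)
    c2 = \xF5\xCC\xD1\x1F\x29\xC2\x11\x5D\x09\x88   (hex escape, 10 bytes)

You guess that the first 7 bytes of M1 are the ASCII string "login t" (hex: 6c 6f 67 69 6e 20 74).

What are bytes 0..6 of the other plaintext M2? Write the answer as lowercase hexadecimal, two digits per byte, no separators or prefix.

c7bf65e847cb40

First, c1 ⊕ c2 = (M1 ⊕ K) ⊕ (M2 ⊕ K) = M1 ⊕ M2, so the key drops out. Then M2 = (M1 ⊕ M2) ⊕ M1 over the first 7 bytes.
byte 0: (5e ^ f5) ^ 6c = ab ^ 6c = c7
byte 1: (1c ^ cc) ^ 6f = d0 ^ 6f = bf
byte 2: (d3 ^ d1) ^ 67 = 02 ^ 67 = 65
byte 3: (9e ^ 1f) ^ 69 = 81 ^ 69 = e8
byte 4: (00 ^ 29) ^ 6e = 29 ^ 6e = 47
byte 5: (29 ^ c2) ^ 20 = eb ^ 20 = cb
byte 6: (25 ^ 11) ^ 74 = 34 ^ 74 = 40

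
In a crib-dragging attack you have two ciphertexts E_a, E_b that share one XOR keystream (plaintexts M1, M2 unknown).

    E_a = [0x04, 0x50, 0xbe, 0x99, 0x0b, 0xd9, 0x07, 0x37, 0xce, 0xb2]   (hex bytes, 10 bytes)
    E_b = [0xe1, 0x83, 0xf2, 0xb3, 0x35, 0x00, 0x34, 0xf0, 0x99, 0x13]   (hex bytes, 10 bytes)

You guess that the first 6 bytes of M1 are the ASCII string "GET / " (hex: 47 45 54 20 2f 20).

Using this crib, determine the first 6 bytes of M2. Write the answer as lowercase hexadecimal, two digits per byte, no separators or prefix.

First, E_a ⊕ E_b = (M1 ⊕ K) ⊕ (M2 ⊕ K) = M1 ⊕ M2, so the key drops out. Then M2 = (M1 ⊕ M2) ⊕ M1 over the first 6 bytes.
byte 0: (04 ^ e1) ^ 47 = e5 ^ 47 = a2
byte 1: (50 ^ 83) ^ 45 = d3 ^ 45 = 96
byte 2: (be ^ f2) ^ 54 = 4c ^ 54 = 18
byte 3: (99 ^ b3) ^ 20 = 2a ^ 20 = 0a
byte 4: (0b ^ 35) ^ 2f = 3e ^ 2f = 11
byte 5: (d9 ^ 00) ^ 20 = d9 ^ 20 = f9

a296180a11f9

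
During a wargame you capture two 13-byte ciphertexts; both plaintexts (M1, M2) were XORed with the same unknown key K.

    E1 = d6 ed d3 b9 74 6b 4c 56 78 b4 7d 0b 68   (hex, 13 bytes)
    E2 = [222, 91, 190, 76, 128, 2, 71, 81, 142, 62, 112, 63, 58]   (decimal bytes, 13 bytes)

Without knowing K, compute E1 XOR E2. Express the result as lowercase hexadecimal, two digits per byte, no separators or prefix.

E1 ⊕ E2 = (M1 ⊕ K) ⊕ (M2 ⊕ K) = M1 ⊕ M2 — the shared key cancels under XOR.
d6 XOR de = 08
ed XOR 5b = b6
d3 XOR be = 6d
b9 XOR 4c = f5
74 XOR 80 = f4
6b XOR 02 = 69
4c XOR 47 = 0b
56 XOR 51 = 07
78 XOR 8e = f6
b4 XOR 3e = 8a
7d XOR 70 = 0d
0b XOR 3f = 34
68 XOR 3a = 52

08b66df5f4690b07f68a0d3452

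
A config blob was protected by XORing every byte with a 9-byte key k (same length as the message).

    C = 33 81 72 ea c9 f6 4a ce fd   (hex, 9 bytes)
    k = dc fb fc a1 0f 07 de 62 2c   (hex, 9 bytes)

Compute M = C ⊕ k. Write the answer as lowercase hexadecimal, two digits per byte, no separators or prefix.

ef7a8e4bc6f194acd1

XOR is its own inverse, so applying the key byte-wise gives the result directly.
00110011 ^ 11011100 = 11101111
10000001 ^ 11111011 = 01111010
01110010 ^ 11111100 = 10001110
11101010 ^ 10100001 = 01001011
11001001 ^ 00001111 = 11000110
11110110 ^ 00000111 = 11110001
01001010 ^ 11011110 = 10010100
11001110 ^ 01100010 = 10101100
11111101 ^ 00101100 = 11010001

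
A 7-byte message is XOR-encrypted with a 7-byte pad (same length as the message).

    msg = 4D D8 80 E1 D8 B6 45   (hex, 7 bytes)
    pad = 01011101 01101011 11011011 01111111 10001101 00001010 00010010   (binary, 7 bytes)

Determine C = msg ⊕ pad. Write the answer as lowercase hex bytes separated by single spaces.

01001101 XOR 01011101 = 00010000
11011000 XOR 01101011 = 10110011
10000000 XOR 11011011 = 01011011
11100001 XOR 01111111 = 10011110
11011000 XOR 10001101 = 01010101
10110110 XOR 00001010 = 10111100
01000101 XOR 00010010 = 01010111

10 b3 5b 9e 55 bc 57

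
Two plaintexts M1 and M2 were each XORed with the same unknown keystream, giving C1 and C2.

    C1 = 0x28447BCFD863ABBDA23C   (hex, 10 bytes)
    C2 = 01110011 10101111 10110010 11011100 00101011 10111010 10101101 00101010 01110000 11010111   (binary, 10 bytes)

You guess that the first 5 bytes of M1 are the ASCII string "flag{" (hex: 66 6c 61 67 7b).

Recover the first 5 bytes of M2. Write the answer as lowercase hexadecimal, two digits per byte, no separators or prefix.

First, C1 ⊕ C2 = (M1 ⊕ K) ⊕ (M2 ⊕ K) = M1 ⊕ M2, so the key drops out. Then M2 = (M1 ⊕ M2) ⊕ M1 over the first 5 bytes.
byte 0: (28 XOR 73) XOR 66 = 5b XOR 66 = 3d
byte 1: (44 XOR af) XOR 6c = eb XOR 6c = 87
byte 2: (7b XOR b2) XOR 61 = c9 XOR 61 = a8
byte 3: (cf XOR dc) XOR 67 = 13 XOR 67 = 74
byte 4: (d8 XOR 2b) XOR 7b = f3 XOR 7b = 88

3d87a87488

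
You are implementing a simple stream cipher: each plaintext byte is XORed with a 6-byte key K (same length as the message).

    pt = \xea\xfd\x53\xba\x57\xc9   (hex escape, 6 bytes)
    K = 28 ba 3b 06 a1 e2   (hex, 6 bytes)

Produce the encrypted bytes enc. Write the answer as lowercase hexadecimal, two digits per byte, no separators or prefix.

c24768bcf62b

XOR is its own inverse, so applying the key byte-wise gives the result directly.
byte 0: ea xor 28 = c2
byte 1: fd xor ba = 47
byte 2: 53 xor 3b = 68
byte 3: ba xor 06 = bc
byte 4: 57 xor a1 = f6
byte 5: c9 xor e2 = 2b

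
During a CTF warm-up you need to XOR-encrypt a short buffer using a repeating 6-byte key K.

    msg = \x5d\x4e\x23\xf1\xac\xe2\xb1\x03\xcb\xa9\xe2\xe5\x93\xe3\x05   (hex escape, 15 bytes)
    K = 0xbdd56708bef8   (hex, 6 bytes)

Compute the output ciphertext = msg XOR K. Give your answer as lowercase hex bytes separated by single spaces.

e0 9b 44 f9 12 1a 0c d6 ac a1 5c 1d 2e 36 62

The 6-byte key repeats, so the effective keystream is bd d5 67 08 be f8 bd d5 67 08 be f8 bd d5 67.
byte 0: 01011101 XOR 10111101 = 11100000
byte 1: 01001110 XOR 11010101 = 10011011
byte 2: 00100011 XOR 01100111 = 01000100
byte 3: 11110001 XOR 00001000 = 11111001
byte 4: 10101100 XOR 10111110 = 00010010
byte 5: 11100010 XOR 11111000 = 00011010
byte 6: 10110001 XOR 10111101 = 00001100
byte 7: 00000011 XOR 11010101 = 11010110
byte 8: 11001011 XOR 01100111 = 10101100
byte 9: 10101001 XOR 00001000 = 10100001
byte 10: 11100010 XOR 10111110 = 01011100
byte 11: 11100101 XOR 11111000 = 00011101
byte 12: 10010011 XOR 10111101 = 00101110
byte 13: 11100011 XOR 11010101 = 00110110
byte 14: 00000101 XOR 01100111 = 01100010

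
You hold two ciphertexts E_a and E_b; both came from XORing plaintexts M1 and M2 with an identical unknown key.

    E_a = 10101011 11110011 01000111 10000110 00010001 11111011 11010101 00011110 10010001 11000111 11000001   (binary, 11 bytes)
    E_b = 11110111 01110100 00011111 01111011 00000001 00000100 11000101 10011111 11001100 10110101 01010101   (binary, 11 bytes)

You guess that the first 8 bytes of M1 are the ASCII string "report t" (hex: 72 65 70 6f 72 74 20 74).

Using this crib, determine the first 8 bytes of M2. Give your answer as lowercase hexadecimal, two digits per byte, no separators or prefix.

First, E_a ⊕ E_b = (M1 ⊕ K) ⊕ (M2 ⊕ K) = M1 ⊕ M2, so the key drops out. Then M2 = (M1 ⊕ M2) ⊕ M1 over the first 8 bytes.
byte 0: (ab xor f7) xor 72 = 5c xor 72 = 2e
byte 1: (f3 xor 74) xor 65 = 87 xor 65 = e2
byte 2: (47 xor 1f) xor 70 = 58 xor 70 = 28
byte 3: (86 xor 7b) xor 6f = fd xor 6f = 92
byte 4: (11 xor 01) xor 72 = 10 xor 72 = 62
byte 5: (fb xor 04) xor 74 = ff xor 74 = 8b
byte 6: (d5 xor c5) xor 20 = 10 xor 20 = 30
byte 7: (1e xor 9f) xor 74 = 81 xor 74 = f5

2ee22892628b30f5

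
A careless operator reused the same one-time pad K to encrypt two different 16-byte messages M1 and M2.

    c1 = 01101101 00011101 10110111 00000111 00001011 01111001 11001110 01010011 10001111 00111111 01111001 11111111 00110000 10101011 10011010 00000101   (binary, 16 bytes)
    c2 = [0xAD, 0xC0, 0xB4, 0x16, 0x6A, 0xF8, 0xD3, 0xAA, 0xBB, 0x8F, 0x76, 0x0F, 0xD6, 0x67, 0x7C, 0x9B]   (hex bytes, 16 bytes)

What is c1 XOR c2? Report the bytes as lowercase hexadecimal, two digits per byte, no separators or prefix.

c1 ⊕ c2 = (M1 ⊕ K) ⊕ (M2 ⊕ K) = M1 ⊕ M2 — the shared key cancels under XOR.
6d ⊕ ad = c0
1d ⊕ c0 = dd
b7 ⊕ b4 = 03
07 ⊕ 16 = 11
0b ⊕ 6a = 61
79 ⊕ f8 = 81
ce ⊕ d3 = 1d
53 ⊕ aa = f9
8f ⊕ bb = 34
3f ⊕ 8f = b0
79 ⊕ 76 = 0f
ff ⊕ 0f = f0
30 ⊕ d6 = e6
ab ⊕ 67 = cc
9a ⊕ 7c = e6
05 ⊕ 9b = 9e

c0dd031161811df934b00ff0e6cce69e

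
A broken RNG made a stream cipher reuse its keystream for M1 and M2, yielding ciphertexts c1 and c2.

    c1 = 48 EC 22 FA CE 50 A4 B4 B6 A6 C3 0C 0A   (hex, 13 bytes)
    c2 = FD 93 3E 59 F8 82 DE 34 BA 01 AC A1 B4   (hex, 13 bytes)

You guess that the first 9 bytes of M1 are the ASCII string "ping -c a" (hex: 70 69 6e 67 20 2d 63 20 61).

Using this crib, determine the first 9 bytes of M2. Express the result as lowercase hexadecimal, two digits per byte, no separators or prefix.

First, c1 ⊕ c2 = (M1 ⊕ K) ⊕ (M2 ⊕ K) = M1 ⊕ M2, so the key drops out. Then M2 = (M1 ⊕ M2) ⊕ M1 over the first 9 bytes.
byte 0: (48 ⊕ fd) ⊕ 70 = b5 ⊕ 70 = c5
byte 1: (ec ⊕ 93) ⊕ 69 = 7f ⊕ 69 = 16
byte 2: (22 ⊕ 3e) ⊕ 6e = 1c ⊕ 6e = 72
byte 3: (fa ⊕ 59) ⊕ 67 = a3 ⊕ 67 = c4
byte 4: (ce ⊕ f8) ⊕ 20 = 36 ⊕ 20 = 16
byte 5: (50 ⊕ 82) ⊕ 2d = d2 ⊕ 2d = ff
byte 6: (a4 ⊕ de) ⊕ 63 = 7a ⊕ 63 = 19
byte 7: (b4 ⊕ 34) ⊕ 20 = 80 ⊕ 20 = a0
byte 8: (b6 ⊕ ba) ⊕ 61 = 0c ⊕ 61 = 6d

c51672c416ff19a06d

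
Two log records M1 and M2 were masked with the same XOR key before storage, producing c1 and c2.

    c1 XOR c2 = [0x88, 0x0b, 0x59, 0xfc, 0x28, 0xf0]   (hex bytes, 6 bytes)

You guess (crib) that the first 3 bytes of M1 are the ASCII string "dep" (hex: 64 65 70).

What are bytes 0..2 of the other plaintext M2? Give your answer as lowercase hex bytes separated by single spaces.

ec 6e 29

Since c1 ⊕ c2 = M1 ⊕ M2, XORing with the guessed M1 bytes yields the corresponding M2 bytes: M2 = (c1 ⊕ c2) ⊕ M1.
88 XOR 64 = ec
0b XOR 65 = 6e
59 XOR 70 = 29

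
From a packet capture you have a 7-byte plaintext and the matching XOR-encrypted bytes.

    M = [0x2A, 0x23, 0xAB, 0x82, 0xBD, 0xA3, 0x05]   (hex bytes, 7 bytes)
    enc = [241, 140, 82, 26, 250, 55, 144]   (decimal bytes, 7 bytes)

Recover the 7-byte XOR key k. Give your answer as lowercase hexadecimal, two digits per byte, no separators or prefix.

dbaff998479495

Since enc = M ⊕ k, XORing both sides with M gives k = M ⊕ enc.
byte 0: 2a xor f1 = db
byte 1: 23 xor 8c = af
byte 2: ab xor 52 = f9
byte 3: 82 xor 1a = 98
byte 4: bd xor fa = 47
byte 5: a3 xor 37 = 94
byte 6: 05 xor 90 = 95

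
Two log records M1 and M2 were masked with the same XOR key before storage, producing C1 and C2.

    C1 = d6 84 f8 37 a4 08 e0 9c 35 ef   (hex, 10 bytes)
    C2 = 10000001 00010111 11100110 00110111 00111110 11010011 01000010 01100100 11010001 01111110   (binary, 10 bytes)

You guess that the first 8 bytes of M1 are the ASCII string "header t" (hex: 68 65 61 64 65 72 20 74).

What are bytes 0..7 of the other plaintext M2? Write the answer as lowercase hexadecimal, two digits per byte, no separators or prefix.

3ff67f64ffa9828c

First, C1 ⊕ C2 = (M1 ⊕ K) ⊕ (M2 ⊕ K) = M1 ⊕ M2, so the key drops out. Then M2 = (M1 ⊕ M2) ⊕ M1 over the first 8 bytes.
byte 0: (d6 XOR 81) XOR 68 = 57 XOR 68 = 3f
byte 1: (84 XOR 17) XOR 65 = 93 XOR 65 = f6
byte 2: (f8 XOR e6) XOR 61 = 1e XOR 61 = 7f
byte 3: (37 XOR 37) XOR 64 = 00 XOR 64 = 64
byte 4: (a4 XOR 3e) XOR 65 = 9a XOR 65 = ff
byte 5: (08 XOR d3) XOR 72 = db XOR 72 = a9
byte 6: (e0 XOR 42) XOR 20 = a2 XOR 20 = 82
byte 7: (9c XOR 64) XOR 74 = f8 XOR 74 = 8c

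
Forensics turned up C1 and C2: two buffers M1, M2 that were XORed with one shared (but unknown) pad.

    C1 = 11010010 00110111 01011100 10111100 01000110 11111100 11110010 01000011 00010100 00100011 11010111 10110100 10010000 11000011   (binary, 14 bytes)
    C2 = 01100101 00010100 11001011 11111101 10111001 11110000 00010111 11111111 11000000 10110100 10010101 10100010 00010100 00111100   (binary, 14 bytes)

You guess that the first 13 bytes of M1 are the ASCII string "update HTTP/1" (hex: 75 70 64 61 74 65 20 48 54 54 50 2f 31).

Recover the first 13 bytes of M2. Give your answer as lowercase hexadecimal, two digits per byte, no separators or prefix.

First, C1 ⊕ C2 = (M1 ⊕ K) ⊕ (M2 ⊕ K) = M1 ⊕ M2, so the key drops out. Then M2 = (M1 ⊕ M2) ⊕ M1 over the first 13 bytes.
byte 0: (d2 ⊕ 65) ⊕ 75 = b7 ⊕ 75 = c2
byte 1: (37 ⊕ 14) ⊕ 70 = 23 ⊕ 70 = 53
byte 2: (5c ⊕ cb) ⊕ 64 = 97 ⊕ 64 = f3
byte 3: (bc ⊕ fd) ⊕ 61 = 41 ⊕ 61 = 20
byte 4: (46 ⊕ b9) ⊕ 74 = ff ⊕ 74 = 8b
byte 5: (fc ⊕ f0) ⊕ 65 = 0c ⊕ 65 = 69
byte 6: (f2 ⊕ 17) ⊕ 20 = e5 ⊕ 20 = c5
byte 7: (43 ⊕ ff) ⊕ 48 = bc ⊕ 48 = f4
byte 8: (14 ⊕ c0) ⊕ 54 = d4 ⊕ 54 = 80
byte 9: (23 ⊕ b4) ⊕ 54 = 97 ⊕ 54 = c3
byte 10: (d7 ⊕ 95) ⊕ 50 = 42 ⊕ 50 = 12
byte 11: (b4 ⊕ a2) ⊕ 2f = 16 ⊕ 2f = 39
byte 12: (90 ⊕ 14) ⊕ 31 = 84 ⊕ 31 = b5

c253f3208b69c5f480c31239b5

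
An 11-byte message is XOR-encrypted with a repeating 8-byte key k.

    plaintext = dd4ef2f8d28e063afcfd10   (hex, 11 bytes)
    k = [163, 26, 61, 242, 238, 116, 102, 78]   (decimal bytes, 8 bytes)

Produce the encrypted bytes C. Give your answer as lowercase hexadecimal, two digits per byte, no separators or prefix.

The 8-byte key repeats, so the effective keystream is a3 1a 3d f2 ee 74 66 4e a3 1a 3d.
byte 0: 221 XOR 163 = 126
byte 1:  78 XOR  26 =  84
byte 2: 242 XOR  61 = 207
byte 3: 248 XOR 242 =  10
byte 4: 210 XOR 238 =  60
byte 5: 142 XOR 116 = 250
byte 6:   6 XOR 102 =  96
byte 7:  58 XOR  78 = 116
byte 8: 252 XOR 163 =  95
byte 9: 253 XOR  26 = 231
byte 10:  16 XOR  61 =  45

7e54cf0a3cfa60745fe72d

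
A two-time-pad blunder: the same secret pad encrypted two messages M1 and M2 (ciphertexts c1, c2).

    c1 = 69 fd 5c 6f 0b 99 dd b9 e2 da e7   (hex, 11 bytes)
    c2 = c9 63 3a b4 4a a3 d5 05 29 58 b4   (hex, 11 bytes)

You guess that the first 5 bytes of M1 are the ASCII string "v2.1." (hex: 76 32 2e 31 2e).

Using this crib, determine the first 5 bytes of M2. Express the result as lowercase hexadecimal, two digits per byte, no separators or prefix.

d6ac48ea6f

First, c1 ⊕ c2 = (M1 ⊕ K) ⊕ (M2 ⊕ K) = M1 ⊕ M2, so the key drops out. Then M2 = (M1 ⊕ M2) ⊕ M1 over the first 5 bytes.
byte 0: (69 xor c9) xor 76 = a0 xor 76 = d6
byte 1: (fd xor 63) xor 32 = 9e xor 32 = ac
byte 2: (5c xor 3a) xor 2e = 66 xor 2e = 48
byte 3: (6f xor b4) xor 31 = db xor 31 = ea
byte 4: (0b xor 4a) xor 2e = 41 xor 2e = 6f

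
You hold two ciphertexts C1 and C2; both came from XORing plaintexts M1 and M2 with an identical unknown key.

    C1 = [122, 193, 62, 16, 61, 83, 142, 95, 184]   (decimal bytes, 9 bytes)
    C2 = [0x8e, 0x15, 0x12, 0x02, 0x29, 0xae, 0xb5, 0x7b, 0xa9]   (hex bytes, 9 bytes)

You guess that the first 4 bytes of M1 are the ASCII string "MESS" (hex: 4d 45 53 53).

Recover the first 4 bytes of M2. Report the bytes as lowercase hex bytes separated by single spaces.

First, C1 ⊕ C2 = (M1 ⊕ K) ⊕ (M2 ⊕ K) = M1 ⊕ M2, so the key drops out. Then M2 = (M1 ⊕ M2) ⊕ M1 over the first 4 bytes.
byte 0: (7a XOR 8e) XOR 4d = f4 XOR 4d = b9
byte 1: (c1 XOR 15) XOR 45 = d4 XOR 45 = 91
byte 2: (3e XOR 12) XOR 53 = 2c XOR 53 = 7f
byte 3: (10 XOR 02) XOR 53 = 12 XOR 53 = 41

b9 91 7f 41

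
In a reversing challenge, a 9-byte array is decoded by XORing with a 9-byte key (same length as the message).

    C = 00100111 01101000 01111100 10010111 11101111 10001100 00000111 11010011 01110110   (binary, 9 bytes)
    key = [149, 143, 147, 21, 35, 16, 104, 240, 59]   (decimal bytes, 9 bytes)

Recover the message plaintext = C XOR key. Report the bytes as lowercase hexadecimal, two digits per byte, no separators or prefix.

b2e7ef82cc9c6f234d

27 xor 95 = b2
68 xor 8f = e7
7c xor 93 = ef
97 xor 15 = 82
ef xor 23 = cc
8c xor 10 = 9c
07 xor 68 = 6f
d3 xor f0 = 23
76 xor 3b = 4d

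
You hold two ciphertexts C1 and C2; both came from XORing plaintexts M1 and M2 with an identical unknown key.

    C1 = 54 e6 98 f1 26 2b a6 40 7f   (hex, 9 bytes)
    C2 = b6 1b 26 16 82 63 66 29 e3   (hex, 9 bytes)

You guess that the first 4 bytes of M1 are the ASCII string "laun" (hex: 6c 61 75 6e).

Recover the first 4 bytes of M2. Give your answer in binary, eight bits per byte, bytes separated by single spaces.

First, C1 ⊕ C2 = (M1 ⊕ K) ⊕ (M2 ⊕ K) = M1 ⊕ M2, so the key drops out. Then M2 = (M1 ⊕ M2) ⊕ M1 over the first 4 bytes.
byte 0: (54 ⊕ b6) ⊕ 6c = e2 ⊕ 6c = 8e
byte 1: (e6 ⊕ 1b) ⊕ 61 = fd ⊕ 61 = 9c
byte 2: (98 ⊕ 26) ⊕ 75 = be ⊕ 75 = cb
byte 3: (f1 ⊕ 16) ⊕ 6e = e7 ⊕ 6e = 89

10001110 10011100 11001011 10001001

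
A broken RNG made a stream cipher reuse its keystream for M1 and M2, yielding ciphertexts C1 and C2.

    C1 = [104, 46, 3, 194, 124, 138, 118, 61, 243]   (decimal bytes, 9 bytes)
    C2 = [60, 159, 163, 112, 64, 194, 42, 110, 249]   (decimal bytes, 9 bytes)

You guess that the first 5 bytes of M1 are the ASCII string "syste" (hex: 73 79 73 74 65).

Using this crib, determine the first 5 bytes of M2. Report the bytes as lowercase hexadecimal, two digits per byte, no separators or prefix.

27c8d3c659

First, C1 ⊕ C2 = (M1 ⊕ K) ⊕ (M2 ⊕ K) = M1 ⊕ M2, so the key drops out. Then M2 = (M1 ⊕ M2) ⊕ M1 over the first 5 bytes.
byte 0: (68 xor 3c) xor 73 = 54 xor 73 = 27
byte 1: (2e xor 9f) xor 79 = b1 xor 79 = c8
byte 2: (03 xor a3) xor 73 = a0 xor 73 = d3
byte 3: (c2 xor 70) xor 74 = b2 xor 74 = c6
byte 4: (7c xor 40) xor 65 = 3c xor 65 = 59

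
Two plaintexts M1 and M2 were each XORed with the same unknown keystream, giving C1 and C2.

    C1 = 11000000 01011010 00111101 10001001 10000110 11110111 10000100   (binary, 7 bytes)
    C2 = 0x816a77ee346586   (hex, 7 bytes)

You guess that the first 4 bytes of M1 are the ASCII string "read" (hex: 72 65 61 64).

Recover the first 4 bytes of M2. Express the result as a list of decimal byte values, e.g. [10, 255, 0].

First, C1 ⊕ C2 = (M1 ⊕ K) ⊕ (M2 ⊕ K) = M1 ⊕ M2, so the key drops out. Then M2 = (M1 ⊕ M2) ⊕ M1 over the first 4 bytes.
byte 0: (c0 xor 81) xor 72 = 41 xor 72 = 33
byte 1: (5a xor 6a) xor 65 = 30 xor 65 = 55
byte 2: (3d xor 77) xor 61 = 4a xor 61 = 2b
byte 3: (89 xor ee) xor 64 = 67 xor 64 = 03

[51, 85, 43, 3]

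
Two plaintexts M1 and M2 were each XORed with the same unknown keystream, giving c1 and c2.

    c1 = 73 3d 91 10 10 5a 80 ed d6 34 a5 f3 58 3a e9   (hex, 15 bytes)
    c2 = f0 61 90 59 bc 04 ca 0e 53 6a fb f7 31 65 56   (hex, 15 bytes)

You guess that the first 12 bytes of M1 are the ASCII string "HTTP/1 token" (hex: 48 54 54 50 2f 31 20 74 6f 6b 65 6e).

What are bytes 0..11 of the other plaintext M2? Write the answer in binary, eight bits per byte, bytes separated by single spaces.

First, c1 ⊕ c2 = (M1 ⊕ K) ⊕ (M2 ⊕ K) = M1 ⊕ M2, so the key drops out. Then M2 = (M1 ⊕ M2) ⊕ M1 over the first 12 bytes.
byte 0: (73 ⊕ f0) ⊕ 48 = 83 ⊕ 48 = cb
byte 1: (3d ⊕ 61) ⊕ 54 = 5c ⊕ 54 = 08
byte 2: (91 ⊕ 90) ⊕ 54 = 01 ⊕ 54 = 55
byte 3: (10 ⊕ 59) ⊕ 50 = 49 ⊕ 50 = 19
byte 4: (10 ⊕ bc) ⊕ 2f = ac ⊕ 2f = 83
byte 5: (5a ⊕ 04) ⊕ 31 = 5e ⊕ 31 = 6f
byte 6: (80 ⊕ ca) ⊕ 20 = 4a ⊕ 20 = 6a
byte 7: (ed ⊕ 0e) ⊕ 74 = e3 ⊕ 74 = 97
byte 8: (d6 ⊕ 53) ⊕ 6f = 85 ⊕ 6f = ea
byte 9: (34 ⊕ 6a) ⊕ 6b = 5e ⊕ 6b = 35
byte 10: (a5 ⊕ fb) ⊕ 65 = 5e ⊕ 65 = 3b
byte 11: (f3 ⊕ f7) ⊕ 6e = 04 ⊕ 6e = 6a

11001011 00001000 01010101 00011001 10000011 01101111 01101010 10010111 11101010 00110101 00111011 01101010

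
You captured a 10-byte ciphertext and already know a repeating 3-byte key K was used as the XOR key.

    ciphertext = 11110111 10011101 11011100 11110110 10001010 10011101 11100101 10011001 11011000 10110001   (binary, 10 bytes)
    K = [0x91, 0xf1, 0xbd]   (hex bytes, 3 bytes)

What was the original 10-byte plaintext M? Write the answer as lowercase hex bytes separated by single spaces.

The 3-byte key repeats, so the effective keystream is 91 f1 bd 91 f1 bd 91 f1 bd 91.
byte 0: f7 xor 91 = 66
byte 1: 9d xor f1 = 6c
byte 2: dc xor bd = 61
byte 3: f6 xor 91 = 67
byte 4: 8a xor f1 = 7b
byte 5: 9d xor bd = 20
byte 6: e5 xor 91 = 74
byte 7: 99 xor f1 = 68
byte 8: d8 xor bd = 65
byte 9: b1 xor 91 = 20

66 6c 61 67 7b 20 74 68 65 20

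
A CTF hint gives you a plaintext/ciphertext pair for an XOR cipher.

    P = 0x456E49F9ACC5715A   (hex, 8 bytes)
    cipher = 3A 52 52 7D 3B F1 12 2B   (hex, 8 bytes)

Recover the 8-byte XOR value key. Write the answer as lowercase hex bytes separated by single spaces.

Since cipher = P ⊕ key, XORing both sides with P gives key = P ⊕ cipher.
byte 0: 45 ⊕ 3a = 7f
byte 1: 6e ⊕ 52 = 3c
byte 2: 49 ⊕ 52 = 1b
byte 3: f9 ⊕ 7d = 84
byte 4: ac ⊕ 3b = 97
byte 5: c5 ⊕ f1 = 34
byte 6: 71 ⊕ 12 = 63
byte 7: 5a ⊕ 2b = 71

7f 3c 1b 84 97 34 63 71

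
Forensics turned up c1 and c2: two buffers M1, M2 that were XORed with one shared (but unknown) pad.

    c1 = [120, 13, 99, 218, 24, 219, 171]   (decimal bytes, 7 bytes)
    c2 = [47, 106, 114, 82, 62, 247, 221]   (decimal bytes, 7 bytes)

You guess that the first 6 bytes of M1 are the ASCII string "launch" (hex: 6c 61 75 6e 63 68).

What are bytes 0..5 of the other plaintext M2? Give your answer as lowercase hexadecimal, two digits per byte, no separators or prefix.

First, c1 ⊕ c2 = (M1 ⊕ K) ⊕ (M2 ⊕ K) = M1 ⊕ M2, so the key drops out. Then M2 = (M1 ⊕ M2) ⊕ M1 over the first 6 bytes.
byte 0: (78 XOR 2f) XOR 6c = 57 XOR 6c = 3b
byte 1: (0d XOR 6a) XOR 61 = 67 XOR 61 = 06
byte 2: (63 XOR 72) XOR 75 = 11 XOR 75 = 64
byte 3: (da XOR 52) XOR 6e = 88 XOR 6e = e6
byte 4: (18 XOR 3e) XOR 63 = 26 XOR 63 = 45
byte 5: (db XOR f7) XOR 68 = 2c XOR 68 = 44

3b0664e64544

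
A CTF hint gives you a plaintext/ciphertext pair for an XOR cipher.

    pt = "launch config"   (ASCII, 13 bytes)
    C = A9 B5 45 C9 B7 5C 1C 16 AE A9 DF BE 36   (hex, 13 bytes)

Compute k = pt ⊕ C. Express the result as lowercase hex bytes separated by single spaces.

Since C = pt ⊕ k, XORing both sides with pt gives k = pt ⊕ C.
byte 0: 6c xor a9 = c5
byte 1: 61 xor b5 = d4
byte 2: 75 xor 45 = 30
byte 3: 6e xor c9 = a7
byte 4: 63 xor b7 = d4
byte 5: 68 xor 5c = 34
byte 6: 20 xor 1c = 3c
byte 7: 63 xor 16 = 75
byte 8: 6f xor ae = c1
byte 9: 6e xor a9 = c7
byte 10: 66 xor df = b9
byte 11: 69 xor be = d7
byte 12: 67 xor 36 = 51

c5 d4 30 a7 d4 34 3c 75 c1 c7 b9 d7 51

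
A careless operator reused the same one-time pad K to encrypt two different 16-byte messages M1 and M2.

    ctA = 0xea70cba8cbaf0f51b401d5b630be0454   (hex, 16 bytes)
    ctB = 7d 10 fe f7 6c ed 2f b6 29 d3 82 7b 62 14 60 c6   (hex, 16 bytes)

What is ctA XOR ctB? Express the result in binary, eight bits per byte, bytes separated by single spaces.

ctA ⊕ ctB = (M1 ⊕ K) ⊕ (M2 ⊕ K) = M1 ⊕ M2 — the shared key cancels under XOR.
ea ⊕ 7d = 97
70 ⊕ 10 = 60
cb ⊕ fe = 35
a8 ⊕ f7 = 5f
cb ⊕ 6c = a7
af ⊕ ed = 42
0f ⊕ 2f = 20
51 ⊕ b6 = e7
b4 ⊕ 29 = 9d
01 ⊕ d3 = d2
d5 ⊕ 82 = 57
b6 ⊕ 7b = cd
30 ⊕ 62 = 52
be ⊕ 14 = aa
04 ⊕ 60 = 64
54 ⊕ c6 = 92

10010111 01100000 00110101 01011111 10100111 01000010 00100000 11100111 10011101 11010010 01010111 11001101 01010010 10101010 01100100 10010010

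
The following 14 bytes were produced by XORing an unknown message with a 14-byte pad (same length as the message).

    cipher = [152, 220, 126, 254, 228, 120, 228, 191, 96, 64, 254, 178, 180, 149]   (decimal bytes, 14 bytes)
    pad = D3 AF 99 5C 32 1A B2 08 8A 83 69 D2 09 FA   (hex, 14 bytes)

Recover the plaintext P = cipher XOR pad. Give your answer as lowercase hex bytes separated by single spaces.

XOR is its own inverse, so applying the key byte-wise gives the result directly.
98 XOR d3 = 4b
dc XOR af = 73
7e XOR 99 = e7
fe XOR 5c = a2
e4 XOR 32 = d6
78 XOR 1a = 62
e4 XOR b2 = 56
bf XOR 08 = b7
60 XOR 8a = ea
40 XOR 83 = c3
fe XOR 69 = 97
b2 XOR d2 = 60
b4 XOR 09 = bd
95 XOR fa = 6f

4b 73 e7 a2 d6 62 56 b7 ea c3 97 60 bd 6f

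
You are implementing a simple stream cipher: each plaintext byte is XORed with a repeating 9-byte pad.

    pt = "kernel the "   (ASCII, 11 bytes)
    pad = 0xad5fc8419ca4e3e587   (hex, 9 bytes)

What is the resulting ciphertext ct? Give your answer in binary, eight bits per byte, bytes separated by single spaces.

The 9-byte key repeats, so the effective keystream is ad 5f c8 41 9c a4 e3 e5 87 ad 5f.
byte 0: 107 ⊕ 173 = 198
byte 1: 101 ⊕  95 =  58
byte 2: 114 ⊕ 200 = 186
byte 3: 110 ⊕  65 =  47
byte 4: 101 ⊕ 156 = 249
byte 5: 108 ⊕ 164 = 200
byte 6:  32 ⊕ 227 = 195
byte 7: 116 ⊕ 229 = 145
byte 8: 104 ⊕ 135 = 239
byte 9: 101 ⊕ 173 = 200
byte 10:  32 ⊕  95 = 127

11000110 00111010 10111010 00101111 11111001 11001000 11000011 10010001 11101111 11001000 01111111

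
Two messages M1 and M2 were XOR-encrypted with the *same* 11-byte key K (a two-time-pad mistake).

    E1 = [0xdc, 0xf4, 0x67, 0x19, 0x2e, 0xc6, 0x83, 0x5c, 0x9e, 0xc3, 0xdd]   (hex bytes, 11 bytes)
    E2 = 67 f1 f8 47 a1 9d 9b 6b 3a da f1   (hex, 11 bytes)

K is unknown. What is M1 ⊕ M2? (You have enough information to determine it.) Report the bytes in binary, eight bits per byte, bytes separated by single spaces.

10111011 00000101 10011111 01011110 10001111 01011011 00011000 00110111 10100100 00011001 00101100

E1 ⊕ E2 = (M1 ⊕ K) ⊕ (M2 ⊕ K) = M1 ⊕ M2 — the shared key cancels under XOR.
byte 0: dc ^ 67 = bb
byte 1: f4 ^ f1 = 05
byte 2: 67 ^ f8 = 9f
byte 3: 19 ^ 47 = 5e
byte 4: 2e ^ a1 = 8f
byte 5: c6 ^ 9d = 5b
byte 6: 83 ^ 9b = 18
byte 7: 5c ^ 6b = 37
byte 8: 9e ^ 3a = a4
byte 9: c3 ^ da = 19
byte 10: dd ^ f1 = 2c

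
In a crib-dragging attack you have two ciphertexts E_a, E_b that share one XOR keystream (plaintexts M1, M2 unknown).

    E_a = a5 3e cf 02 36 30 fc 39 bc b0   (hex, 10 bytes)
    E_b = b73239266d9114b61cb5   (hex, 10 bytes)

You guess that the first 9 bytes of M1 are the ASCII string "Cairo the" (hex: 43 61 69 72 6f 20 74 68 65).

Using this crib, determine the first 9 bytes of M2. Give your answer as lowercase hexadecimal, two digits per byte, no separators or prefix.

First, E_a ⊕ E_b = (M1 ⊕ K) ⊕ (M2 ⊕ K) = M1 ⊕ M2, so the key drops out. Then M2 = (M1 ⊕ M2) ⊕ M1 over the first 9 bytes.
byte 0: (a5 ^ b7) ^ 43 = 12 ^ 43 = 51
byte 1: (3e ^ 32) ^ 61 = 0c ^ 61 = 6d
byte 2: (cf ^ 39) ^ 69 = f6 ^ 69 = 9f
byte 3: (02 ^ 26) ^ 72 = 24 ^ 72 = 56
byte 4: (36 ^ 6d) ^ 6f = 5b ^ 6f = 34
byte 5: (30 ^ 91) ^ 20 = a1 ^ 20 = 81
byte 6: (fc ^ 14) ^ 74 = e8 ^ 74 = 9c
byte 7: (39 ^ b6) ^ 68 = 8f ^ 68 = e7
byte 8: (bc ^ 1c) ^ 65 = a0 ^ 65 = c5

516d9f5634819ce7c5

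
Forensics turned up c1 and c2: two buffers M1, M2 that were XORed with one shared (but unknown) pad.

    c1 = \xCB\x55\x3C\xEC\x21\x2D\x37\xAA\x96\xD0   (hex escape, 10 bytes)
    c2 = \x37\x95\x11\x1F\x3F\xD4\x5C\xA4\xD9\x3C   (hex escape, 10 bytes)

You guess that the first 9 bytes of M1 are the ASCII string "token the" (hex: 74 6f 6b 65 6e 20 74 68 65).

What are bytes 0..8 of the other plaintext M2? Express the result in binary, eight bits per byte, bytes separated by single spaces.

First, c1 ⊕ c2 = (M1 ⊕ K) ⊕ (M2 ⊕ K) = M1 ⊕ M2, so the key drops out. Then M2 = (M1 ⊕ M2) ⊕ M1 over the first 9 bytes.
byte 0: (cb ^ 37) ^ 74 = fc ^ 74 = 88
byte 1: (55 ^ 95) ^ 6f = c0 ^ 6f = af
byte 2: (3c ^ 11) ^ 6b = 2d ^ 6b = 46
byte 3: (ec ^ 1f) ^ 65 = f3 ^ 65 = 96
byte 4: (21 ^ 3f) ^ 6e = 1e ^ 6e = 70
byte 5: (2d ^ d4) ^ 20 = f9 ^ 20 = d9
byte 6: (37 ^ 5c) ^ 74 = 6b ^ 74 = 1f
byte 7: (aa ^ a4) ^ 68 = 0e ^ 68 = 66
byte 8: (96 ^ d9) ^ 65 = 4f ^ 65 = 2a

10001000 10101111 01000110 10010110 01110000 11011001 00011111 01100110 00101010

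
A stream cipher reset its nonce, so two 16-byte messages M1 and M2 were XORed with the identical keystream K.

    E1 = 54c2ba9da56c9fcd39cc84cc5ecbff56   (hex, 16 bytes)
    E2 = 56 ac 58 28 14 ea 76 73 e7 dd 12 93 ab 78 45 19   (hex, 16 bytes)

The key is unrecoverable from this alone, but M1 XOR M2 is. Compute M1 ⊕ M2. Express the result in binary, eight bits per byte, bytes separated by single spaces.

E1 ⊕ E2 = (M1 ⊕ K) ⊕ (M2 ⊕ K) = M1 ⊕ M2 — the shared key cancels under XOR.
01010100 XOR 01010110 = 00000010
11000010 XOR 10101100 = 01101110
10111010 XOR 01011000 = 11100010
10011101 XOR 00101000 = 10110101
10100101 XOR 00010100 = 10110001
01101100 XOR 11101010 = 10000110
10011111 XOR 01110110 = 11101001
11001101 XOR 01110011 = 10111110
00111001 XOR 11100111 = 11011110
11001100 XOR 11011101 = 00010001
10000100 XOR 00010010 = 10010110
11001100 XOR 10010011 = 01011111
01011110 XOR 10101011 = 11110101
11001011 XOR 01111000 = 10110011
11111111 XOR 01000101 = 10111010
01010110 XOR 00011001 = 01001111

00000010 01101110 11100010 10110101 10110001 10000110 11101001 10111110 11011110 00010001 10010110 01011111 11110101 10110011 10111010 01001111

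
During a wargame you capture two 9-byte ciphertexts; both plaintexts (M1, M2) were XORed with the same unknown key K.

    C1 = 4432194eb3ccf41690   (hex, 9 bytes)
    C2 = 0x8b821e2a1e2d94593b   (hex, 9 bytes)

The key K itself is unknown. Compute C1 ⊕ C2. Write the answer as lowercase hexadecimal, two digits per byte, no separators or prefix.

C1 ⊕ C2 = (M1 ⊕ K) ⊕ (M2 ⊕ K) = M1 ⊕ M2 — the shared key cancels under XOR.
44 ⊕ 8b = cf
32 ⊕ 82 = b0
19 ⊕ 1e = 07
4e ⊕ 2a = 64
b3 ⊕ 1e = ad
cc ⊕ 2d = e1
f4 ⊕ 94 = 60
16 ⊕ 59 = 4f
90 ⊕ 3b = ab

cfb00764ade1604fab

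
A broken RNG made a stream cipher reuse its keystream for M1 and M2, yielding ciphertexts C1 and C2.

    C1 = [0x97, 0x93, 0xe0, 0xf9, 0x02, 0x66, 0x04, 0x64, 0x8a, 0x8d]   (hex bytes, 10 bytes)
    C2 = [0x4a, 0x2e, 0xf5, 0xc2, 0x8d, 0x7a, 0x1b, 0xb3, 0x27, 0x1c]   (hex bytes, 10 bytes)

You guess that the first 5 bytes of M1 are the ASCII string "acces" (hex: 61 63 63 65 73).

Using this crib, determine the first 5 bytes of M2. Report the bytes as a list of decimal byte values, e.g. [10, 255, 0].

[188, 222, 118, 94, 252]

First, C1 ⊕ C2 = (M1 ⊕ K) ⊕ (M2 ⊕ K) = M1 ⊕ M2, so the key drops out. Then M2 = (M1 ⊕ M2) ⊕ M1 over the first 5 bytes.
byte 0: (97 ⊕ 4a) ⊕ 61 = dd ⊕ 61 = bc
byte 1: (93 ⊕ 2e) ⊕ 63 = bd ⊕ 63 = de
byte 2: (e0 ⊕ f5) ⊕ 63 = 15 ⊕ 63 = 76
byte 3: (f9 ⊕ c2) ⊕ 65 = 3b ⊕ 65 = 5e
byte 4: (02 ⊕ 8d) ⊕ 73 = 8f ⊕ 73 = fc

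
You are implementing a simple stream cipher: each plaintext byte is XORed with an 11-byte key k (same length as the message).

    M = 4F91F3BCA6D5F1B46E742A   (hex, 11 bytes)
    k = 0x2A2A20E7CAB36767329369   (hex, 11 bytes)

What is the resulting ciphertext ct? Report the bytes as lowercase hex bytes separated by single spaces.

65 bb d3 5b 6c 66 96 d3 5c e7 43

XOR is its own inverse, so applying the key byte-wise gives the result directly.
byte 0: 4f ⊕ 2a = 65
byte 1: 91 ⊕ 2a = bb
byte 2: f3 ⊕ 20 = d3
byte 3: bc ⊕ e7 = 5b
byte 4: a6 ⊕ ca = 6c
byte 5: d5 ⊕ b3 = 66
byte 6: f1 ⊕ 67 = 96
byte 7: b4 ⊕ 67 = d3
byte 8: 6e ⊕ 32 = 5c
byte 9: 74 ⊕ 93 = e7
byte 10: 2a ⊕ 69 = 43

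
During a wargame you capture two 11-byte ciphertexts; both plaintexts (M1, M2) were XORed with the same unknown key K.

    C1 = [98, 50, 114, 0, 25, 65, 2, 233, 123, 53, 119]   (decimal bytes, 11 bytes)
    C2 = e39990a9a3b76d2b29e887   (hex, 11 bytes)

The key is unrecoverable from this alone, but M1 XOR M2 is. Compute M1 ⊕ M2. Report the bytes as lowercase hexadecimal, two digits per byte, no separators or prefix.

81abe2a9baf66fc252ddf0

C1 ⊕ C2 = (M1 ⊕ K) ⊕ (M2 ⊕ K) = M1 ⊕ M2 — the shared key cancels under XOR.
 98 ^ 227 = 129
 50 ^ 153 = 171
114 ^ 144 = 226
  0 ^ 169 = 169
 25 ^ 163 = 186
 65 ^ 183 = 246
  2 ^ 109 = 111
233 ^  43 = 194
123 ^  41 =  82
 53 ^ 232 = 221
119 ^ 135 = 240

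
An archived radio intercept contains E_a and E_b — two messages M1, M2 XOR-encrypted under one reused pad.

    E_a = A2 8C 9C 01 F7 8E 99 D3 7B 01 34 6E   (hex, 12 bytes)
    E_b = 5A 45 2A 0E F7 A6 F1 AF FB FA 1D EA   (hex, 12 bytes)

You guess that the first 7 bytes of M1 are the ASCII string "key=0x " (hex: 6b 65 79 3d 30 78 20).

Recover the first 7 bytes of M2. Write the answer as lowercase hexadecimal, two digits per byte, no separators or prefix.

First, E_a ⊕ E_b = (M1 ⊕ K) ⊕ (M2 ⊕ K) = M1 ⊕ M2, so the key drops out. Then M2 = (M1 ⊕ M2) ⊕ M1 over the first 7 bytes.
byte 0: (a2 ⊕ 5a) ⊕ 6b = f8 ⊕ 6b = 93
byte 1: (8c ⊕ 45) ⊕ 65 = c9 ⊕ 65 = ac
byte 2: (9c ⊕ 2a) ⊕ 79 = b6 ⊕ 79 = cf
byte 3: (01 ⊕ 0e) ⊕ 3d = 0f ⊕ 3d = 32
byte 4: (f7 ⊕ f7) ⊕ 30 = 00 ⊕ 30 = 30
byte 5: (8e ⊕ a6) ⊕ 78 = 28 ⊕ 78 = 50
byte 6: (99 ⊕ f1) ⊕ 20 = 68 ⊕ 20 = 48

93accf32305048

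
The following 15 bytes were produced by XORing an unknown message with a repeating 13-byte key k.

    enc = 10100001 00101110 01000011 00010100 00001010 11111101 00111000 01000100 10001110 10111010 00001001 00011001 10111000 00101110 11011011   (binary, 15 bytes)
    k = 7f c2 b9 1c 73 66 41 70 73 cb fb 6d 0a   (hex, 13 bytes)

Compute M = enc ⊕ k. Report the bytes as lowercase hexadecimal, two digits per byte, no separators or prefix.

deecfa08799b7934fd71f274b25119

The 13-byte key repeats, so the effective keystream is 7f c2 b9 1c 73 66 41 70 73 cb fb 6d 0a 7f c2.
byte 0: 10100001 xor 01111111 = 11011110
byte 1: 00101110 xor 11000010 = 11101100
byte 2: 01000011 xor 10111001 = 11111010
byte 3: 00010100 xor 00011100 = 00001000
byte 4: 00001010 xor 01110011 = 01111001
byte 5: 11111101 xor 01100110 = 10011011
byte 6: 00111000 xor 01000001 = 01111001
byte 7: 01000100 xor 01110000 = 00110100
byte 8: 10001110 xor 01110011 = 11111101
byte 9: 10111010 xor 11001011 = 01110001
byte 10: 00001001 xor 11111011 = 11110010
byte 11: 00011001 xor 01101101 = 01110100
byte 12: 10111000 xor 00001010 = 10110010
byte 13: 00101110 xor 01111111 = 01010001
byte 14: 11011011 xor 11000010 = 00011001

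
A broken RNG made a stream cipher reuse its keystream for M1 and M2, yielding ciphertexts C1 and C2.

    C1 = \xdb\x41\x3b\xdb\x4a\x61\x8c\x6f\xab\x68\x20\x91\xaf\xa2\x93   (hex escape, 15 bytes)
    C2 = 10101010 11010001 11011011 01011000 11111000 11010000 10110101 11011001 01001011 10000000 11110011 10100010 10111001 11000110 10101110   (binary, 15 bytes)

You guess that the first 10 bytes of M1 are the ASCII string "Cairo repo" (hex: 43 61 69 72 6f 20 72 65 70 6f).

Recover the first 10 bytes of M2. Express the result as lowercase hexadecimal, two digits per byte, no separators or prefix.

32f189f1dd914bd39087

First, C1 ⊕ C2 = (M1 ⊕ K) ⊕ (M2 ⊕ K) = M1 ⊕ M2, so the key drops out. Then M2 = (M1 ⊕ M2) ⊕ M1 over the first 10 bytes.
byte 0: (db xor aa) xor 43 = 71 xor 43 = 32
byte 1: (41 xor d1) xor 61 = 90 xor 61 = f1
byte 2: (3b xor db) xor 69 = e0 xor 69 = 89
byte 3: (db xor 58) xor 72 = 83 xor 72 = f1
byte 4: (4a xor f8) xor 6f = b2 xor 6f = dd
byte 5: (61 xor d0) xor 20 = b1 xor 20 = 91
byte 6: (8c xor b5) xor 72 = 39 xor 72 = 4b
byte 7: (6f xor d9) xor 65 = b6 xor 65 = d3
byte 8: (ab xor 4b) xor 70 = e0 xor 70 = 90
byte 9: (68 xor 80) xor 6f = e8 xor 6f = 87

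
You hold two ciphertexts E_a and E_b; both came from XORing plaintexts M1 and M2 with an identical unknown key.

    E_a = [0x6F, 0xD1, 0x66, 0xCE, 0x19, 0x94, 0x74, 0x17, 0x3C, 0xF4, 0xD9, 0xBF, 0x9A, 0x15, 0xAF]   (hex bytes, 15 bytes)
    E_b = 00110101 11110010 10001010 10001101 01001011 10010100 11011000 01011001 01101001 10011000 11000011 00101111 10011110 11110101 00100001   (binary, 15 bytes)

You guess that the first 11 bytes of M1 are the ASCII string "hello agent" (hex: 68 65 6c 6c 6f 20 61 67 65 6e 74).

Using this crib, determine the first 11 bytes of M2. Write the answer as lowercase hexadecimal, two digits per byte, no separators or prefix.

First, E_a ⊕ E_b = (M1 ⊕ K) ⊕ (M2 ⊕ K) = M1 ⊕ M2, so the key drops out. Then M2 = (M1 ⊕ M2) ⊕ M1 over the first 11 bytes.
byte 0: (6f xor 35) xor 68 = 5a xor 68 = 32
byte 1: (d1 xor f2) xor 65 = 23 xor 65 = 46
byte 2: (66 xor 8a) xor 6c = ec xor 6c = 80
byte 3: (ce xor 8d) xor 6c = 43 xor 6c = 2f
byte 4: (19 xor 4b) xor 6f = 52 xor 6f = 3d
byte 5: (94 xor 94) xor 20 = 00 xor 20 = 20
byte 6: (74 xor d8) xor 61 = ac xor 61 = cd
byte 7: (17 xor 59) xor 67 = 4e xor 67 = 29
byte 8: (3c xor 69) xor 65 = 55 xor 65 = 30
byte 9: (f4 xor 98) xor 6e = 6c xor 6e = 02
byte 10: (d9 xor c3) xor 74 = 1a xor 74 = 6e

3246802f3d20cd2930026e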